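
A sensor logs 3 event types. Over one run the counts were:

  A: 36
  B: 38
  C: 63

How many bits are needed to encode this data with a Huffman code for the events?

211

Build the Huffman tree bottom-up:
A(36) + B(38) → 74
C(63) + 74 → 137
Total encoded bits = sum of merged weights = 74 + 137 = 211.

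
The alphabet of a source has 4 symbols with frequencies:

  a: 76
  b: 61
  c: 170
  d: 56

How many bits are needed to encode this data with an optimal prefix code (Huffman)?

673

Merge the two smallest weights repeatedly:
combine d(56), b(61) → 117
combine a(76), 117 → 193
combine c(170), 193 → 363
Total encoded bits = sum of merged weights = 117 + 193 + 363 = 673.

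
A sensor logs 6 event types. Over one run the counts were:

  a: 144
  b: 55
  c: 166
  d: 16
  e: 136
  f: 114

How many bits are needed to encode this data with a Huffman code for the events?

1518

Greedily combine the two least-frequent nodes:
merge d(16) and b(55): 71
merge 71 and f(114): 185
merge e(136) and a(144): 280
merge c(166) and 185: 351
merge 280 and 351: 631
Each symbol's bit-cost is frequency × depth; summing gives 1518 bits (equivalently 71 + 185 + 280 + 351 + 631).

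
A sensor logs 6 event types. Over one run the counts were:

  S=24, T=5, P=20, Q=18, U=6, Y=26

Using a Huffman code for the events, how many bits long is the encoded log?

Merge the two smallest weights repeatedly:
combine T(5), U(6) → 11
combine 11, Q(18) → 29
combine P(20), S(24) → 44
combine Y(26), 29 → 55
combine 44, 55 → 99
The encoded length is the sum of every internal node's weight: 11 + 29 + 44 + 55 + 99 = 238 bits.

238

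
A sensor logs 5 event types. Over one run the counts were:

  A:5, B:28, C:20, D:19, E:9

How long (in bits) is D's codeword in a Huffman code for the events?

Build the tree from the bottom:
combine A(5), E(9) → 14
combine 14, D(19) → 33
combine C(20), B(28) → 48
combine 33, 48 → 81
The subtree containing D is merged 2 times, so code length = 2.

2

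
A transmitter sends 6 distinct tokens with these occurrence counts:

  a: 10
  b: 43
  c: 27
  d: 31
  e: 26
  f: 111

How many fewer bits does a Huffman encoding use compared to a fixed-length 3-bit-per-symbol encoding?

Fixed-length: 3 bits × 248 symbols = 744 bits.
Huffman merges:
merge a(10) and e(26): 36
merge c(27) and d(31): 58
merge 36 and b(43): 79
merge 58 and 79: 137
merge f(111) and 137: 248
Huffman total = 36 + 58 + 79 + 137 + 248 = 558 bits.
Saving = 744 − 558 = 186 bits.

186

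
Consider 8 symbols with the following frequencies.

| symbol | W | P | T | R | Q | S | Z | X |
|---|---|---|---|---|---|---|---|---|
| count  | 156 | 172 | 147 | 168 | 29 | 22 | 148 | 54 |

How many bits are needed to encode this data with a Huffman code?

Merge the two smallest weights repeatedly:
S(22) + Q(29) → 51
51 + X(54) → 105
105 + T(147) → 252
Z(148) + W(156) → 304
R(168) + P(172) → 340
252 + 304 → 556
340 + 556 → 896
The encoded length is the sum of every internal node's weight: 51 + 105 + 252 + 304 + 340 + 556 + 896 = 2504 bits.

2504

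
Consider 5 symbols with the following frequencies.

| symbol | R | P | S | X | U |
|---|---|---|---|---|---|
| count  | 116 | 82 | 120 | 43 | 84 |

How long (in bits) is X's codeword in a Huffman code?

3

Huffman merges, smallest pair first:
X(43) + P(82) → 125
U(84) + R(116) → 200
S(120) + 125 → 245
200 + 245 → 445
The subtree containing X is merged 3 times, so code length = 3.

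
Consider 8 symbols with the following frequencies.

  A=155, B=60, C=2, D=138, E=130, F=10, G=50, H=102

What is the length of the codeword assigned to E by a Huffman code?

Repeatedly merge the two smallest:
C(2) + F(10) → 12
12 + G(50) → 62
B(60) + 62 → 122
H(102) + 122 → 224
E(130) + D(138) → 268
A(155) + 224 → 379
268 + 379 → 647
The subtree containing E is merged 2 times, so code length = 2.

2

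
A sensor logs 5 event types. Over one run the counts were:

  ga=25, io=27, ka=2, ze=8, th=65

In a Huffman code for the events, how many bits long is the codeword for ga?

3

Repeatedly merge the two smallest:
combine ka(2), ze(8) → 10
combine 10, ga(25) → 35
combine io(27), 35 → 62
combine 62, th(65) → 127
The subtree containing ga is merged 3 times, so code length = 3.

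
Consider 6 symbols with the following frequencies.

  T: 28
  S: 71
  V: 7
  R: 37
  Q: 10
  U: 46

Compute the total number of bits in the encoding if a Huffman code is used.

Greedily combine the two least-frequent nodes:
merge V(7) and Q(10): 17
merge 17 and T(28): 45
merge R(37) and 45: 82
merge U(46) and S(71): 117
merge 82 and 117: 199
Each symbol's bit-cost is frequency × depth; summing gives 460 bits (equivalently 17 + 45 + 82 + 117 + 199).

460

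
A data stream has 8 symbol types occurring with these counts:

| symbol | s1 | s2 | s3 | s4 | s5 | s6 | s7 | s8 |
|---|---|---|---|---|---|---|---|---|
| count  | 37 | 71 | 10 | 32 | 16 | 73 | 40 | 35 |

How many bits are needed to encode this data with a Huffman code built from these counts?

882

Greedily combine the two least-frequent nodes:
merge s3(10) and s5(16): 26
merge 26 and s4(32): 58
merge s8(35) and s1(37): 72
merge s7(40) and 58: 98
merge s2(71) and 72: 143
merge s6(73) and 98: 171
merge 143 and 171: 314
The encoded length is the sum of every internal node's weight: 26 + 58 + 72 + 98 + 143 + 171 + 314 = 882 bits.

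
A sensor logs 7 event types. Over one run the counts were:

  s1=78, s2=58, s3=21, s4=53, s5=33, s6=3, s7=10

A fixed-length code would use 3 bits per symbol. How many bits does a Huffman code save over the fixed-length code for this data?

142

Fixed-length: 3 bits × 256 symbols = 768 bits.
Huffman merges:
s6(3) + s7(10) → 13
13 + s3(21) → 34
s5(33) + 34 → 67
s4(53) + s2(58) → 111
67 + s1(78) → 145
111 + 145 → 256
Huffman total = 13 + 34 + 67 + 111 + 145 + 256 = 626 bits.
Saving = 768 − 626 = 142 bits.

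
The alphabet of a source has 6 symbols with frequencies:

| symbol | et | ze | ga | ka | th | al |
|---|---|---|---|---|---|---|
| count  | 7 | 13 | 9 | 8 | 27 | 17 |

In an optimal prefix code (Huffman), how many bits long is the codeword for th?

Huffman merges, smallest pair first:
et(7) + ka(8) → 15
ga(9) + ze(13) → 22
15 + al(17) → 32
22 + th(27) → 49
32 + 49 → 81
th's leaf is at depth 2, giving a 2-bit codeword.

2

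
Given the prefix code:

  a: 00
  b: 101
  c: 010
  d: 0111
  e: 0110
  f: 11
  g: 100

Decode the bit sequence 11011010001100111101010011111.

Read left to right; each codeword is recognised as soon as it completes (prefix code):
  11→f | 0110→e | 100→g | 0110→e | 0111→d | 101→b | 010→c | 0111→d | 11→f
Decoded message: fegedbcdf

fegedbcdf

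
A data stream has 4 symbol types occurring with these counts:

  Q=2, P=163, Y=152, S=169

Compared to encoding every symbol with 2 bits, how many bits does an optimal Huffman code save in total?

Fixed-length: 2 bits × 486 symbols = 972 bits.
Huffman merges:
Q(2) + Y(152) → 154
154 + P(163) → 317
S(169) + 317 → 486
Huffman total = 154 + 317 + 486 = 957 bits.
Saving = 972 − 957 = 15 bits.

15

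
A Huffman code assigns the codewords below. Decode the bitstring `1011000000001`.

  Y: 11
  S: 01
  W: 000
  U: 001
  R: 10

Read left to right; each codeword is recognised as soon as it completes (prefix code):
  10→R | 11→Y | 000→W | 000→W | 001→U
Decoded message: RYWWU

RYWWU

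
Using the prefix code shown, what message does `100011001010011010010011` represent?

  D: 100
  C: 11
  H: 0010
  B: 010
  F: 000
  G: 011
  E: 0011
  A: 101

DGHDCBBG

Read left to right; each codeword is recognised as soon as it completes (prefix code):
  100→D | 011→G | 0010→H | 100→D | 11→C | 010→B | 010→B | 011→G
Decoded message: DGHDCBBG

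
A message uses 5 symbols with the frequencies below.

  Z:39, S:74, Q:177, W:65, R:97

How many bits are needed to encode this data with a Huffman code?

Greedily combine the two least-frequent nodes:
Z(39) + W(65) → 104
S(74) + R(97) → 171
104 + 171 → 275
Q(177) + 275 → 452
Each symbol's bit-cost is frequency × depth; summing gives 1002 bits (equivalently 104 + 171 + 275 + 452).

1002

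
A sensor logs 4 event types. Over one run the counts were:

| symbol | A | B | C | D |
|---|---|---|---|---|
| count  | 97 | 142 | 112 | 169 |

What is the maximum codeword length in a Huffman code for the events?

2

Merge the two lowest-weight nodes at each step:
A(97) + C(112) → 209
B(142) + D(169) → 311
209 + 311 → 520
The first pair merged (A, C) ends up deepest, at depth 2.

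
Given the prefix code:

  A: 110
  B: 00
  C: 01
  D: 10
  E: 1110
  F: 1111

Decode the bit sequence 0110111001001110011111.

CDECBECF

Read left to right; each codeword is recognised as soon as it completes (prefix code):
  01→C | 10→D | 1110→E | 01→C | 00→B | 1110→E | 01→C | 1111→F
Decoded message: CDECBECF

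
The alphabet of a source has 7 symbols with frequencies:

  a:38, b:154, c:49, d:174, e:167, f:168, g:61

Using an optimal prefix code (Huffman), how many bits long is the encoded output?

2159

Build the Huffman tree bottom-up:
combine a(38), c(49) → 87
combine g(61), 87 → 148
combine 148, b(154) → 302
combine e(167), f(168) → 335
combine d(174), 302 → 476
combine 335, 476 → 811
The encoded length is the sum of every internal node's weight: 87 + 148 + 302 + 335 + 476 + 811 = 2159 bits.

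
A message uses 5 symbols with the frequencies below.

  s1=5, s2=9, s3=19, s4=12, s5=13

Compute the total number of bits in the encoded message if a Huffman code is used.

130

Greedily combine the two least-frequent nodes:
merge s1(5) and s2(9): 14
merge s4(12) and s5(13): 25
merge 14 and s3(19): 33
merge 25 and 33: 58
The encoded length is the sum of every internal node's weight: 14 + 25 + 33 + 58 = 130 bits.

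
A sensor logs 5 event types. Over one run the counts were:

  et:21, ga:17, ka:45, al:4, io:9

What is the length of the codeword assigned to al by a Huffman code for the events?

4

Build the tree from the bottom:
merge al(4) and io(9): 13
merge 13 and ga(17): 30
merge et(21) and 30: 51
merge ka(45) and 51: 96
al's leaf is at depth 4, giving a 4-bit codeword.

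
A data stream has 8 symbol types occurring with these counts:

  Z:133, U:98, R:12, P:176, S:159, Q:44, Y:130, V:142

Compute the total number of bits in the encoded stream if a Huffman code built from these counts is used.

Build the Huffman tree bottom-up:
combine R(12), Q(44) → 56
combine 56, U(98) → 154
combine Y(130), Z(133) → 263
combine V(142), 154 → 296
combine S(159), P(176) → 335
combine 263, 296 → 559
combine 335, 559 → 894
The encoded length is the sum of every internal node's weight: 56 + 154 + 263 + 296 + 335 + 559 + 894 = 2557 bits.

2557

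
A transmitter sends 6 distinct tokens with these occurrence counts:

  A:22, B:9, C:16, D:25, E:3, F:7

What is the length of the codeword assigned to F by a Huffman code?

Repeatedly merge the two smallest:
combine E(3), F(7) → 10
combine B(9), 10 → 19
combine C(16), 19 → 35
combine A(22), D(25) → 47
combine 35, 47 → 82
F sits 4 levels below the root, so its codeword is 4 bits.

4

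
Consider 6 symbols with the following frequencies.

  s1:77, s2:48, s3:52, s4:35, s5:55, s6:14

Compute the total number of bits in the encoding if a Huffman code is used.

Build the Huffman tree bottom-up:
combine s6(14), s4(35) → 49
combine s2(48), 49 → 97
combine s3(52), s5(55) → 107
combine s1(77), 97 → 174
combine 107, 174 → 281
The encoded length is the sum of every internal node's weight: 49 + 97 + 107 + 174 + 281 = 708 bits.

708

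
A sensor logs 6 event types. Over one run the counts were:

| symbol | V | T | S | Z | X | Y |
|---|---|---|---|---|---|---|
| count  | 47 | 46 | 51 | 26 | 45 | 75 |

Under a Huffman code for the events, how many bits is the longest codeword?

3

Merge the two lowest-weight nodes at each step:
combine Z(26), X(45) → 71
combine T(46), V(47) → 93
combine S(51), 71 → 122
combine Y(75), 93 → 168
combine 122, 168 → 290
Maximum depth reached is 3.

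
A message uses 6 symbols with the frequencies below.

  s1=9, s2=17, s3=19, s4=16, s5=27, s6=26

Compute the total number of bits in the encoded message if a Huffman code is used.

Greedily combine the two least-frequent nodes:
s1(9) + s4(16) → 25
s2(17) + s3(19) → 36
25 + s6(26) → 51
s5(27) + 36 → 63
51 + 63 → 114
Total encoded bits = sum of merged weights = 25 + 36 + 51 + 63 + 114 = 289.

289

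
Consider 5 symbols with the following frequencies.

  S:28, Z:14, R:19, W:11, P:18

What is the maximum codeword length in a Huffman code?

3

Merge the two lowest-weight nodes at each step:
merge W(11) and Z(14): 25
merge P(18) and R(19): 37
merge 25 and S(28): 53
merge 37 and 53: 90
The first pair merged (W, Z) ends up deepest, at depth 3.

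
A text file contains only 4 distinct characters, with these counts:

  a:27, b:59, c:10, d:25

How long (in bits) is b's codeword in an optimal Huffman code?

1

Repeatedly merge the two smallest:
combine c(10), d(25) → 35
combine a(27), 35 → 62
combine b(59), 62 → 121
b is a child of the root — depth 1, so its codeword is a single bit.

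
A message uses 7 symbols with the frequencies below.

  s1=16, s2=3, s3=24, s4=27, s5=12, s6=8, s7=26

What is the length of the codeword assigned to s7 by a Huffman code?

Build the tree from the bottom:
merge s2(3) and s6(8): 11
merge 11 and s5(12): 23
merge s1(16) and 23: 39
merge s3(24) and s7(26): 50
merge s4(27) and 39: 66
merge 50 and 66: 116
s7's leaf is at depth 2, giving a 2-bit codeword.

2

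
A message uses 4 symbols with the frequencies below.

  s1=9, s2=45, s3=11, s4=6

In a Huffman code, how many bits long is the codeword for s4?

Huffman merges, smallest pair first:
s4(6) + s1(9) → 15
s3(11) + 15 → 26
26 + s2(45) → 71
s4 sits 3 levels below the root, so its codeword is 3 bits.

3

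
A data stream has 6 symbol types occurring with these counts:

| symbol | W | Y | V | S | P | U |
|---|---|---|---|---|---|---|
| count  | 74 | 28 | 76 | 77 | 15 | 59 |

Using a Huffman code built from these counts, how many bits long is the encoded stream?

Build the Huffman tree bottom-up:
combine P(15), Y(28) → 43
combine 43, U(59) → 102
combine W(74), V(76) → 150
combine S(77), 102 → 179
combine 150, 179 → 329
The encoded length is the sum of every internal node's weight: 43 + 102 + 150 + 179 + 329 = 803 bits.

803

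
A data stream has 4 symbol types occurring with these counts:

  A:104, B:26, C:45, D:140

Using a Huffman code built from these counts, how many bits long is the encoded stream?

Greedily combine the two least-frequent nodes:
B(26) + C(45) → 71
71 + A(104) → 175
D(140) + 175 → 315
Total encoded bits = sum of merged weights = 71 + 175 + 315 = 561.

561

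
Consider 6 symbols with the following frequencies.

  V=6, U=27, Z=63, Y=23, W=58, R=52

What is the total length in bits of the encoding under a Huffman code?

543

Greedily combine the two least-frequent nodes:
V(6) + Y(23) → 29
U(27) + 29 → 56
R(52) + 56 → 108
W(58) + Z(63) → 121
108 + 121 → 229
The encoded length is the sum of every internal node's weight: 29 + 56 + 108 + 121 + 229 = 543 bits.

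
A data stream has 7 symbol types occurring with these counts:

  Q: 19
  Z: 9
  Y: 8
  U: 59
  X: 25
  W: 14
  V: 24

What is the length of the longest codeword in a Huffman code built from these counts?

5

Merge the two lowest-weight nodes at each step:
merge Y(8) and Z(9): 17
merge W(14) and 17: 31
merge Q(19) and V(24): 43
merge X(25) and 31: 56
merge 43 and 56: 99
merge U(59) and 99: 158
Maximum depth reached is 5.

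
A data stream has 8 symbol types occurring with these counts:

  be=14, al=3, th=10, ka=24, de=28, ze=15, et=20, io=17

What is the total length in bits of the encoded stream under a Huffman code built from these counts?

Merge the two smallest weights repeatedly:
al(3) + th(10) → 13
13 + be(14) → 27
ze(15) + io(17) → 32
et(20) + ka(24) → 44
27 + de(28) → 55
32 + 44 → 76
55 + 76 → 131
Each symbol's bit-cost is frequency × depth; summing gives 378 bits (equivalently 13 + 27 + 32 + 44 + 55 + 76 + 131).

378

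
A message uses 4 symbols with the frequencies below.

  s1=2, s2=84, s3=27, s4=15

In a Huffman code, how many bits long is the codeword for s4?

Huffman merges, smallest pair first:
combine s1(2), s4(15) → 17
combine 17, s3(27) → 44
combine 44, s2(84) → 128
s4 sits 3 levels below the root, so its codeword is 3 bits.

3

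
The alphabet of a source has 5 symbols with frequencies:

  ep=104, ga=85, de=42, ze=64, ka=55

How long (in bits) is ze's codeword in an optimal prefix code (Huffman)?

Repeatedly merge the two smallest:
combine de(42), ka(55) → 97
combine ze(64), ga(85) → 149
combine 97, ep(104) → 201
combine 149, 201 → 350
ze's leaf is at depth 2, giving a 2-bit codeword.

2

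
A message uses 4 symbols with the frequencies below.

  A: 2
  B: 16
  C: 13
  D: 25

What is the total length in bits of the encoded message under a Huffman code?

Build the Huffman tree bottom-up:
combine A(2), C(13) → 15
combine 15, B(16) → 31
combine D(25), 31 → 56
Total encoded bits = sum of merged weights = 15 + 31 + 56 = 102.

102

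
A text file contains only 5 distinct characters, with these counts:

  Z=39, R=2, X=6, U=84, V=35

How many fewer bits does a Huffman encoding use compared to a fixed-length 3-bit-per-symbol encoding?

199

Fixed-length: 3 bits × 166 symbols = 498 bits.
Huffman merges:
merge R(2) and X(6): 8
merge 8 and V(35): 43
merge Z(39) and 43: 82
merge 82 and U(84): 166
Huffman total = 8 + 43 + 82 + 166 = 299 bits.
Saving = 498 − 299 = 199 bits.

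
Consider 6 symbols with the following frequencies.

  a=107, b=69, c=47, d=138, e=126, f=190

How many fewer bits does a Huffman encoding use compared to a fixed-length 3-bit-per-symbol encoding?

338

Fixed-length: 3 bits × 677 symbols = 2031 bits.
Huffman merges:
combine c(47), b(69) → 116
combine a(107), 116 → 223
combine e(126), d(138) → 264
combine f(190), 223 → 413
combine 264, 413 → 677
Huffman total = 116 + 223 + 264 + 413 + 677 = 1693 bits.
Saving = 2031 − 1693 = 338 bits.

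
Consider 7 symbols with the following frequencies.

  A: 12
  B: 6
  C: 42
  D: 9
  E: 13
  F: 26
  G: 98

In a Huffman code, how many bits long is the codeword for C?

Repeatedly merge the two smallest:
merge B(6) and D(9): 15
merge A(12) and E(13): 25
merge 15 and 25: 40
merge F(26) and 40: 66
merge C(42) and 66: 108
merge G(98) and 108: 206
C's leaf is at depth 2, giving a 2-bit codeword.

2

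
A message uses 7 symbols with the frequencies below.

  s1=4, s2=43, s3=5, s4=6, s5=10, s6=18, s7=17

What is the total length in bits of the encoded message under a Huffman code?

247

Merge the two smallest weights repeatedly:
combine s1(4), s3(5) → 9
combine s4(6), 9 → 15
combine s5(10), 15 → 25
combine s7(17), s6(18) → 35
combine 25, 35 → 60
combine s2(43), 60 → 103
Each symbol's bit-cost is frequency × depth; summing gives 247 bits (equivalently 9 + 15 + 25 + 35 + 60 + 103).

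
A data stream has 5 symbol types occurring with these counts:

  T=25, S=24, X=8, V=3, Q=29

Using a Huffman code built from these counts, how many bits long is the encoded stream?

Merge the two smallest weights repeatedly:
combine V(3), X(8) → 11
combine 11, S(24) → 35
combine T(25), Q(29) → 54
combine 35, 54 → 89
The encoded length is the sum of every internal node's weight: 11 + 35 + 54 + 89 = 189 bits.

189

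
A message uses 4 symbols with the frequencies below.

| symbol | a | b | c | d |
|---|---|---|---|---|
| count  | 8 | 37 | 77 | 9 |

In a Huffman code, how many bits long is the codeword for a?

Huffman merges, smallest pair first:
a(8) + d(9) → 17
17 + b(37) → 54
54 + c(77) → 131
The subtree containing a is merged 3 times, so code length = 3.

3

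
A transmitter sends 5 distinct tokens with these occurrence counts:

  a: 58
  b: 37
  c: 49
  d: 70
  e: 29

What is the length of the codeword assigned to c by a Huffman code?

Repeatedly merge the two smallest:
merge e(29) and b(37): 66
merge c(49) and a(58): 107
merge 66 and d(70): 136
merge 107 and 136: 243
c's leaf is at depth 2, giving a 2-bit codeword.

2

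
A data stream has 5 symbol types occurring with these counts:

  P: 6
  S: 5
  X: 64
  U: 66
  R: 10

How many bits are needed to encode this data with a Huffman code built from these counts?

268

Greedily combine the two least-frequent nodes:
S(5) + P(6) → 11
R(10) + 11 → 21
21 + X(64) → 85
U(66) + 85 → 151
The encoded length is the sum of every internal node's weight: 11 + 21 + 85 + 151 = 268 bits.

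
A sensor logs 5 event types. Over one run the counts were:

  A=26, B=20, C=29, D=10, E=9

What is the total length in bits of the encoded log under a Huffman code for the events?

Greedily combine the two least-frequent nodes:
E(9) + D(10) → 19
19 + B(20) → 39
A(26) + C(29) → 55
39 + 55 → 94
The encoded length is the sum of every internal node's weight: 19 + 39 + 55 + 94 = 207 bits.

207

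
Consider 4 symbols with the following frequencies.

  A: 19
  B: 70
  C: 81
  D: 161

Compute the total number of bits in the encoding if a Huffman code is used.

Greedily combine the two least-frequent nodes:
merge A(19) and B(70): 89
merge C(81) and 89: 170
merge D(161) and 170: 331
Total encoded bits = sum of merged weights = 89 + 170 + 331 = 590.

590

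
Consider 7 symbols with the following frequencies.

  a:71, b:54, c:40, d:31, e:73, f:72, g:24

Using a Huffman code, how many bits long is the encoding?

Build the Huffman tree bottom-up:
merge g(24) and d(31): 55
merge c(40) and b(54): 94
merge 55 and a(71): 126
merge f(72) and e(73): 145
merge 94 and 126: 220
merge 145 and 220: 365
Total encoded bits = sum of merged weights = 55 + 94 + 126 + 145 + 220 + 365 = 1005.

1005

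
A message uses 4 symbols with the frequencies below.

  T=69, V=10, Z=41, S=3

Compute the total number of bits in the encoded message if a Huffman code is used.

190

Build the Huffman tree bottom-up:
combine S(3), V(10) → 13
combine 13, Z(41) → 54
combine 54, T(69) → 123
Total encoded bits = sum of merged weights = 13 + 54 + 123 = 190.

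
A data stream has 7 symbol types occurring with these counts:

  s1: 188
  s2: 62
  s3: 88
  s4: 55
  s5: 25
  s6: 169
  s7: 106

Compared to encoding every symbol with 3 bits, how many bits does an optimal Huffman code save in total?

Fixed-length: 3 bits × 693 symbols = 2079 bits.
Huffman merges:
combine s5(25), s4(55) → 80
combine s2(62), 80 → 142
combine s3(88), s7(106) → 194
combine 142, s6(169) → 311
combine s1(188), 194 → 382
combine 311, 382 → 693
Huffman total = 80 + 142 + 194 + 311 + 382 + 693 = 1802 bits.
Saving = 2079 − 1802 = 277 bits.

277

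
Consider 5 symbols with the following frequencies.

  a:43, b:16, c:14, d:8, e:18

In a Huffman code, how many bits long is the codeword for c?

Huffman merges, smallest pair first:
d(8) + c(14) → 22
b(16) + e(18) → 34
22 + 34 → 56
a(43) + 56 → 99
c's leaf is at depth 3, giving a 3-bit codeword.

3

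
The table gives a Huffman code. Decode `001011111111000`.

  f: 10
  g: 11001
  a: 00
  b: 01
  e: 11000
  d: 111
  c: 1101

Read left to right; each codeword is recognised as soon as it completes (prefix code):
  00→a | 10→f | 111→d | 111→d | 11000→e
Decoded message: afdde

afdde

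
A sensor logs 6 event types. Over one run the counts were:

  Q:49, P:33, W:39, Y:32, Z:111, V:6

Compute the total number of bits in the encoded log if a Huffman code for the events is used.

Greedily combine the two least-frequent nodes:
V(6) + Y(32) → 38
P(33) + 38 → 71
W(39) + Q(49) → 88
71 + 88 → 159
Z(111) + 159 → 270
The encoded length is the sum of every internal node's weight: 38 + 71 + 88 + 159 + 270 = 626 bits.

626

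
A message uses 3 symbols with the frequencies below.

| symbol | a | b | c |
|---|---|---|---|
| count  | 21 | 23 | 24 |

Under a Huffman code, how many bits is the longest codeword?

Merge the two lowest-weight nodes at each step:
a(21) + b(23) → 44
c(24) + 44 → 68
Maximum depth reached is 2.

2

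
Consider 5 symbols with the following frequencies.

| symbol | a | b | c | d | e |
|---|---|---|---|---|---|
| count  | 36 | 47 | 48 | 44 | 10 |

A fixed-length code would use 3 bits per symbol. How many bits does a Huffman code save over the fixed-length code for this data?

139

Fixed-length: 3 bits × 185 symbols = 555 bits.
Huffman merges:
merge e(10) and a(36): 46
merge d(44) and 46: 90
merge b(47) and c(48): 95
merge 90 and 95: 185
Huffman total = 46 + 90 + 95 + 185 = 416 bits.
Saving = 555 − 416 = 139 bits.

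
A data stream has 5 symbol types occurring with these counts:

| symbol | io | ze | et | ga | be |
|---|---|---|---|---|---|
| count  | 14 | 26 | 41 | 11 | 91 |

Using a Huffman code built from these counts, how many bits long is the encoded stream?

351

Build the Huffman tree bottom-up:
combine ga(11), io(14) → 25
combine 25, ze(26) → 51
combine et(41), 51 → 92
combine be(91), 92 → 183
Total encoded bits = sum of merged weights = 25 + 51 + 92 + 183 = 351.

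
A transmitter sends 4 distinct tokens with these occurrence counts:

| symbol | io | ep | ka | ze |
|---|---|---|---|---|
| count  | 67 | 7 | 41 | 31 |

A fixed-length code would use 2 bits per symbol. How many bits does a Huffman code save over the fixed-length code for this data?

29

Fixed-length: 2 bits × 146 symbols = 292 bits.
Huffman merges:
merge ep(7) and ze(31): 38
merge 38 and ka(41): 79
merge io(67) and 79: 146
Huffman total = 38 + 79 + 146 = 263 bits.
Saving = 292 − 263 = 29 bits.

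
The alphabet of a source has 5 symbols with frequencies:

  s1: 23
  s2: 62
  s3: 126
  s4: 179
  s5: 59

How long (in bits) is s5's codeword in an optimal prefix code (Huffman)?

4

Repeatedly merge the two smallest:
merge s1(23) and s5(59): 82
merge s2(62) and 82: 144
merge s3(126) and 144: 270
merge s4(179) and 270: 449
s5's leaf is at depth 4, giving a 4-bit codeword.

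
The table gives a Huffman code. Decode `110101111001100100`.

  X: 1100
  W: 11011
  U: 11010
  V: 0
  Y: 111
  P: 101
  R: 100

Read left to right; each codeword is recognised as soon as it completes (prefix code):
  11010→U | 111→Y | 100→R | 1100→X | 100→R
Decoded message: UYRXR

UYRXR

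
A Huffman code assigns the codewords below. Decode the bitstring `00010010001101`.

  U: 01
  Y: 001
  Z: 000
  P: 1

Read left to right; each codeword is recognised as soon as it completes (prefix code):
  000→Z | 1→P | 001→Y | 000→Z | 1→P | 1→P | 01→U
Decoded message: ZPYZPPU

ZPYZPPU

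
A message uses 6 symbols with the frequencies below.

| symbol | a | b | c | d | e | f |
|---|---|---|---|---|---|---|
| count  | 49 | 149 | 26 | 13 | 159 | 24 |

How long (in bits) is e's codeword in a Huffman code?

1

Huffman merges, smallest pair first:
combine d(13), f(24) → 37
combine c(26), 37 → 63
combine a(49), 63 → 112
combine 112, b(149) → 261
combine e(159), 261 → 420
e is a child of the root — depth 1, so its codeword is a single bit.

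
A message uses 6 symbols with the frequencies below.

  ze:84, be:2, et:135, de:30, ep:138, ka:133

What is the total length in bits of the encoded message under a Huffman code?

Build the Huffman tree bottom-up:
be(2) + de(30) → 32
32 + ze(84) → 116
116 + ka(133) → 249
et(135) + ep(138) → 273
249 + 273 → 522
Total encoded bits = sum of merged weights = 32 + 116 + 249 + 273 + 522 = 1192.

1192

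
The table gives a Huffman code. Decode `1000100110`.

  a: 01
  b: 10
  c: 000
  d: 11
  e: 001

Read left to right; each codeword is recognised as soon as it completes (prefix code):
  10→b | 001→e | 001→e | 10→b
Decoded message: beeb

beeb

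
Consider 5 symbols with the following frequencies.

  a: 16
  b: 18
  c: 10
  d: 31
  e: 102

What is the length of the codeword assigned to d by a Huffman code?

2

Build the tree from the bottom:
merge c(10) and a(16): 26
merge b(18) and 26: 44
merge d(31) and 44: 75
merge 75 and e(102): 177
The subtree containing d is merged 2 times, so code length = 2.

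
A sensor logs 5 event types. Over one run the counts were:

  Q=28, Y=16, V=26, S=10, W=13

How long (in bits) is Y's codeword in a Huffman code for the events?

Huffman merges, smallest pair first:
S(10) + W(13) → 23
Y(16) + 23 → 39
V(26) + Q(28) → 54
39 + 54 → 93
Y sits 2 levels below the root, so its codeword is 2 bits.

2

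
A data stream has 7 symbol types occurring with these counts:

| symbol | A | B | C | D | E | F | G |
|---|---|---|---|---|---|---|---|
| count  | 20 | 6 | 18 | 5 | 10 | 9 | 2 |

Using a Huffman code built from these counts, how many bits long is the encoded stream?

Build the Huffman tree bottom-up:
merge G(2) and D(5): 7
merge B(6) and 7: 13
merge F(9) and E(10): 19
merge 13 and C(18): 31
merge 19 and A(20): 39
merge 31 and 39: 70
The encoded length is the sum of every internal node's weight: 7 + 13 + 19 + 31 + 39 + 70 = 179 bits.

179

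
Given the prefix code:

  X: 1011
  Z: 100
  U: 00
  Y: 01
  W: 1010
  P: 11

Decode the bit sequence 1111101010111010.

PPWXW

Read left to right; each codeword is recognised as soon as it completes (prefix code):
  11→P | 11→P | 1010→W | 1011→X | 1010→W
Decoded message: PPWXW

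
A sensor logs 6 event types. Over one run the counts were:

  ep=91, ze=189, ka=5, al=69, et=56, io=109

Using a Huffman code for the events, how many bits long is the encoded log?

1229

Build the Huffman tree bottom-up:
combine ka(5), et(56) → 61
combine 61, al(69) → 130
combine ep(91), io(109) → 200
combine 130, ze(189) → 319
combine 200, 319 → 519
Total encoded bits = sum of merged weights = 61 + 130 + 200 + 319 + 519 = 1229.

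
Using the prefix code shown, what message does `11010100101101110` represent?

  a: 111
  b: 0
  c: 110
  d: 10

cddbdcab

Read left to right; each codeword is recognised as soon as it completes (prefix code):
  110→c | 10→d | 10→d | 0→b | 10→d | 110→c | 111→a | 0→b
Decoded message: cddbdcab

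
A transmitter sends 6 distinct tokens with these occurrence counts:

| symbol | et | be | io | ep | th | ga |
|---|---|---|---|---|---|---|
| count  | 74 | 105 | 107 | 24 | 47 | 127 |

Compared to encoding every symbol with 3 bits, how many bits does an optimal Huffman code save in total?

Fixed-length: 3 bits × 484 symbols = 1452 bits.
Huffman merges:
combine ep(24), th(47) → 71
combine 71, et(74) → 145
combine be(105), io(107) → 212
combine ga(127), 145 → 272
combine 212, 272 → 484
Huffman total = 71 + 145 + 212 + 272 + 484 = 1184 bits.
Saving = 1452 − 1184 = 268 bits.

268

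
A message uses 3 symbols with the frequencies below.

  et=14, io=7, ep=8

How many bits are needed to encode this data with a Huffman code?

44

Greedily combine the two least-frequent nodes:
combine io(7), ep(8) → 15
combine et(14), 15 → 29
Total encoded bits = sum of merged weights = 15 + 29 = 44.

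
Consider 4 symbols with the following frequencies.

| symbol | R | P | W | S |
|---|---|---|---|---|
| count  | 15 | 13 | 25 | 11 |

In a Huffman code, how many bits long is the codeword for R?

Huffman merges, smallest pair first:
combine S(11), P(13) → 24
combine R(15), 24 → 39
combine W(25), 39 → 64
The subtree containing R is merged 2 times, so code length = 2.

2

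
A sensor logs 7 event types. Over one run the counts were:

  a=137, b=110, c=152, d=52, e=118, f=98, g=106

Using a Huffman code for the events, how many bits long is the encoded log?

Merge the two smallest weights repeatedly:
d(52) + f(98) → 150
g(106) + b(110) → 216
e(118) + a(137) → 255
150 + c(152) → 302
216 + 255 → 471
302 + 471 → 773
Each symbol's bit-cost is frequency × depth; summing gives 2167 bits (equivalently 150 + 216 + 255 + 302 + 471 + 773).

2167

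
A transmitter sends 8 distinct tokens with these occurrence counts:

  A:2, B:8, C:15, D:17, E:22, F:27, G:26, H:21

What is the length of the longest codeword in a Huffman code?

5

Merge the two lowest-weight nodes at each step:
combine A(2), B(8) → 10
combine 10, C(15) → 25
combine D(17), H(21) → 38
combine E(22), 25 → 47
combine G(26), F(27) → 53
combine 38, 47 → 85
combine 53, 85 → 138
The rarest symbols sit at the bottom; the longest codeword is 5 bits.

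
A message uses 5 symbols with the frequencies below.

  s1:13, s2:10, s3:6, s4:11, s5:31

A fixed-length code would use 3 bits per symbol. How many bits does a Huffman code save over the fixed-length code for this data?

Fixed-length: 3 bits × 71 symbols = 213 bits.
Huffman merges:
merge s3(6) and s2(10): 16
merge s4(11) and s1(13): 24
merge 16 and 24: 40
merge s5(31) and 40: 71
Huffman total = 16 + 24 + 40 + 71 = 151 bits.
Saving = 213 − 151 = 62 bits.

62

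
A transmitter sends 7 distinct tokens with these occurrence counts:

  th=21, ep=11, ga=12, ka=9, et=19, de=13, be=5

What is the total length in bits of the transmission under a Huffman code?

Greedily combine the two least-frequent nodes:
combine be(5), ka(9) → 14
combine ep(11), ga(12) → 23
combine de(13), 14 → 27
combine et(19), th(21) → 40
combine 23, 27 → 50
combine 40, 50 → 90
Total encoded bits = sum of merged weights = 14 + 23 + 27 + 40 + 50 + 90 = 244.

244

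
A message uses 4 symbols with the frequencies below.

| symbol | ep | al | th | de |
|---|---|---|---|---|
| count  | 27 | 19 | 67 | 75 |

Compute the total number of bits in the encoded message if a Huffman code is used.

Build the Huffman tree bottom-up:
combine al(19), ep(27) → 46
combine 46, th(67) → 113
combine de(75), 113 → 188
Each symbol's bit-cost is frequency × depth; summing gives 347 bits (equivalently 46 + 113 + 188).

347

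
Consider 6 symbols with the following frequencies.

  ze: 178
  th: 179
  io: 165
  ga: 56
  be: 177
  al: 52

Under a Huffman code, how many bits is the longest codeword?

Merge the two lowest-weight nodes at each step:
merge al(52) and ga(56): 108
merge 108 and io(165): 273
merge be(177) and ze(178): 355
merge th(179) and 273: 452
merge 355 and 452: 807
Maximum depth reached is 4.

4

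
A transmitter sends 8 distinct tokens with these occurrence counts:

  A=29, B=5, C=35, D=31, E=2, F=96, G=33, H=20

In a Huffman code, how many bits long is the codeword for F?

Build the tree from the bottom:
combine E(2), B(5) → 7
combine 7, H(20) → 27
combine 27, A(29) → 56
combine D(31), G(33) → 64
combine C(35), 56 → 91
combine 64, 91 → 155
combine F(96), 155 → 251
F is a child of the root — depth 1, so its codeword is a single bit.

1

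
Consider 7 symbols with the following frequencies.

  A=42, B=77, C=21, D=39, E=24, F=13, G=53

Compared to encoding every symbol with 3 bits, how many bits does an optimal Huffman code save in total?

96

Fixed-length: 3 bits × 269 symbols = 807 bits.
Huffman merges:
merge F(13) and C(21): 34
merge E(24) and 34: 58
merge D(39) and A(42): 81
merge G(53) and 58: 111
merge B(77) and 81: 158
merge 111 and 158: 269
Huffman total = 34 + 58 + 81 + 111 + 158 + 269 = 711 bits.
Saving = 807 − 711 = 96 bits.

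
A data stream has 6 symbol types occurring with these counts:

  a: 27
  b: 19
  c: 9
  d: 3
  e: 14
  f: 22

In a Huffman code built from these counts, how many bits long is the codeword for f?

2

Huffman merges, smallest pair first:
d(3) + c(9) → 12
12 + e(14) → 26
b(19) + f(22) → 41
26 + a(27) → 53
41 + 53 → 94
The subtree containing f is merged 2 times, so code length = 2.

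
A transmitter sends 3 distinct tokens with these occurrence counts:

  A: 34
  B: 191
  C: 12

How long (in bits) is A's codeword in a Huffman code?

2

Build the tree from the bottom:
merge C(12) and A(34): 46
merge 46 and B(191): 237
A sits 2 levels below the root, so its codeword is 2 bits.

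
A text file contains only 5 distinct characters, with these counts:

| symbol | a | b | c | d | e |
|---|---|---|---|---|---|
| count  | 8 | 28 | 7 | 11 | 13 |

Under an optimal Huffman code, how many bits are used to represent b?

1

Huffman merges, smallest pair first:
c(7) + a(8) → 15
d(11) + e(13) → 24
15 + 24 → 39
b(28) + 39 → 67
b is a child of the root — depth 1, so its codeword is a single bit.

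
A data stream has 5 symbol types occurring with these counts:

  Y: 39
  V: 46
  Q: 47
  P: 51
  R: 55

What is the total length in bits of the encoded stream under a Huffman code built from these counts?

Greedily combine the two least-frequent nodes:
combine Y(39), V(46) → 85
combine Q(47), P(51) → 98
combine R(55), 85 → 140
combine 98, 140 → 238
Total encoded bits = sum of merged weights = 85 + 98 + 140 + 238 = 561.

561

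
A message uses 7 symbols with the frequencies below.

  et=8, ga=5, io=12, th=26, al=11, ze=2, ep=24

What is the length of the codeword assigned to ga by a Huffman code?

4

Build the tree from the bottom:
merge ze(2) and ga(5): 7
merge 7 and et(8): 15
merge al(11) and io(12): 23
merge 15 and 23: 38
merge ep(24) and th(26): 50
merge 38 and 50: 88
ga sits 4 levels below the root, so its codeword is 4 bits.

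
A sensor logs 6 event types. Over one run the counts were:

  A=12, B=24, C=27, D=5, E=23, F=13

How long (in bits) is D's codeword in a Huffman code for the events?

4

Huffman merges, smallest pair first:
merge D(5) and A(12): 17
merge F(13) and 17: 30
merge E(23) and B(24): 47
merge C(27) and 30: 57
merge 47 and 57: 104
D sits 4 levels below the root, so its codeword is 4 bits.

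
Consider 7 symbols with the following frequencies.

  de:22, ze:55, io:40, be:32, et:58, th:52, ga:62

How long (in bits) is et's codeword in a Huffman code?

Build the tree from the bottom:
merge de(22) and be(32): 54
merge io(40) and th(52): 92
merge 54 and ze(55): 109
merge et(58) and ga(62): 120
merge 92 and 109: 201
merge 120 and 201: 321
et's leaf is at depth 2, giving a 2-bit codeword.

2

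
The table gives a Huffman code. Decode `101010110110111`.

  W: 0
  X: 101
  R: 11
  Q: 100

Read left to right; each codeword is recognised as soon as it completes (prefix code):
  101→X | 0→W | 101→X | 101→X | 101→X | 11→R
Decoded message: XWXXXR

XWXXXR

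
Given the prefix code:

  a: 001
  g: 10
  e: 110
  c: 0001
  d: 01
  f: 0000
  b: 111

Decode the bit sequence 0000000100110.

Read left to right; each codeword is recognised as soon as it completes (prefix code):
  0000→f | 0001→c | 001→a | 10→g
Decoded message: fcag

fcag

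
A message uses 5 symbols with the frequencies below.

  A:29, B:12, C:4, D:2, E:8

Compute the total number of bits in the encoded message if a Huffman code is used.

Merge the two smallest weights repeatedly:
combine D(2), C(4) → 6
combine 6, E(8) → 14
combine B(12), 14 → 26
combine 26, A(29) → 55
Total encoded bits = sum of merged weights = 6 + 14 + 26 + 55 = 101.

101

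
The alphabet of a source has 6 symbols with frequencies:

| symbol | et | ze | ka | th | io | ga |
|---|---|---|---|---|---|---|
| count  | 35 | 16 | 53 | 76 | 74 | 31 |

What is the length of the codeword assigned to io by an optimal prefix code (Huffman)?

2

Build the tree from the bottom:
ze(16) + ga(31) → 47
et(35) + 47 → 82
ka(53) + io(74) → 127
th(76) + 82 → 158
127 + 158 → 285
The subtree containing io is merged 2 times, so code length = 2.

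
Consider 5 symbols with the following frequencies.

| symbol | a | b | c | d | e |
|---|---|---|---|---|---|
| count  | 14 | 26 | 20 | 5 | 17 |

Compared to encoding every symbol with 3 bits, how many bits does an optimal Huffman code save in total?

Fixed-length: 3 bits × 82 symbols = 246 bits.
Huffman merges:
combine d(5), a(14) → 19
combine e(17), 19 → 36
combine c(20), b(26) → 46
combine 36, 46 → 82
Huffman total = 19 + 36 + 46 + 82 = 183 bits.
Saving = 246 − 183 = 63 bits.

63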